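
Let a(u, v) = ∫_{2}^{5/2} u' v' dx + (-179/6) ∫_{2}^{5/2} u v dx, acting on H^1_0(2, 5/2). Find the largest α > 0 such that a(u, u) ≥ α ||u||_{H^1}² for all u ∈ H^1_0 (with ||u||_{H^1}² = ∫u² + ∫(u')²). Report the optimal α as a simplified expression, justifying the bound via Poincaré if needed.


α = (-179 + 24*π^2)/(6*(1 + 4*π^2))

Coercivity of a(·,·) on H^1_0(2, 5/2) means a(u, u) ≥ α ||u||_{H^1}² for every u ∈ H^1_0.
The interval has length L = 1/2, and Poincaré/coercivity depend only on L. Here a(u, u) = ∫(u')² + (-179/6)·∫u².
Here c = -179/6 < 0 with |c| < (π/L)² = 4*π^2, so coercivity still holds. The condition a(u,u) ≥ α||u||_{H^1}² reads (1−α)∫(u')² ≥ (α−c)∫u². Any admissible α is ≤ 1 (rapidly oscillating u have ∫u²/∫(u')² → 0), and α = 1 would force 0 ≥ (1−c)∫u², impossible since c < 1; so 1−α > 0. By the sharp Poincaré inequality on H^1_0 of an interval of length L, ∫(u')² ≥ (π/L)²∫u² with equality for the first sine mode sin(π(x−x₀)/L) (x₀ the left endpoint), so the inequality holds for all u iff (1−α)(π/L)² ≥ α − c, i.e. α ≤ ((π/L)² + c)/((π/L)² + 1) = (1 + c(L/π)²)/(1 + (L/π)²). (Direct route, valid since c ≤ 0: Poincaré gives c∫u² ≥ c(L/π)²∫(u')², so a(u,u) ≥ (1 + c(L/π)²)∫(u')², while ||u||_{H^1}² ≤ (1 + (L/π)²)∫(u')²; dividing yields the same α.) With (π/L)² = 4*π^2 and c = -179/6, the largest admissible constant is α = ((π/L)² + c)/((π/L)² + 1).
Simplifying, α = (-179 + 24*π^2)/(6*(1 + 4*π^2)).


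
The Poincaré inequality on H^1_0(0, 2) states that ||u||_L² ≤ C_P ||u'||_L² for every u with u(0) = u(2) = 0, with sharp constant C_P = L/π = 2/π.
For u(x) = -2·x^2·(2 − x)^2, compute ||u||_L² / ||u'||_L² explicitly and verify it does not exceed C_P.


||u||_L² / ||u'||_L² = sqrt(3)/3 < C_P = 2/π.

u(x) = -2·x^2·(2 − x)^2, so u'(x) = 8*x*(-x^2 + 3*x - 2).
u(x) = -2·x^2·(2 − x)^2 vanishes at x = 0 and x = 2, so u ∈ H^1_0(0, 2). Differentiate via the product rule and integrate the resulting polynomials term by term.
  ∫_0^2 u² dx = ∫_0^2 (4*x^8 - 32*x^7 + 96*x^6 - 128*x^5 + 64*x^4) dx. Term by term:
    ∫_0^2 4*x^8 dx = 2048/9;  ∫_0^2 -32*x^7 dx = -1024;  ∫_0^2 96*x^6 dx = 12288/7;
    ∫_0^2 -128*x^5 dx = -4096/3;  ∫_0^2 64*x^4 dx = 2048/5.
  Sum: 2048/9 − 1024 + 12288/7 − 4096/3 + 2048/5 = 1024/315.
  ∫_0^2 (u')² dx = ∫_0^2 (64*x^6 - 384*x^5 + 832*x^4 - 768*x^3 + 256*x^2) dx. Term by term:
    ∫_0^2 64*x^6 dx = 8192/7;  ∫_0^2 -384*x^5 dx = -4096;  ∫_0^2 832*x^4 dx = 26624/5;
    ∫_0^2 -768*x^3 dx = -3072;  ∫_0^2 256*x^2 dx = 2048/3.
  Sum: 8192/7 − 4096 + 26624/5 − 3072 + 2048/3 = 1024/105.
∫_0^2 u² dx = 1024/315, so ||u||_L² = 32*sqrt(35)/105.
∫_0^2 (u')² dx = 1024/105, so ||u'||_L² = 32*sqrt(105)/105.
Ratio ||u||_L² / ||u'||_L² = sqrt(3)/3.
Sharp Poincaré constant on H^1_0(0, 2) is C_P = L/π = 2/π, achieved by sin(π/2·x).
A polynomial bump cannot attain the sharp Poincaré constant (only the first sine eigenfunction does), so the ratio is strictly less than C_P, consistent with ||u||_L² ≤ C_P ||u'||_L².


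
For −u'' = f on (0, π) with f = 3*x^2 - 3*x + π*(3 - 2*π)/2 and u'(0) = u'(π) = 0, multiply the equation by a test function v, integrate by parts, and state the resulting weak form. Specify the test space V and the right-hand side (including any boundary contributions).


V = H^1(0, π) (no boundary constraint on v; u is determined up to an additive constant); weak form: ∫_0^π u'v' dx = ∫_0^π (3*x^2 - 3*x + π*(3 - 2*π)/2) v dx for all v ∈ V.

Multiply both sides by a test function v and integrate from 0 to π:
  ∫_0^π −u''(x) v(x) dx = ∫_0^π f(x) v(x) dx.
Integrate the LHS by parts once:
  ∫_0^π −u'' v dx = −[u'(x) v(x)]_0^π + ∫_0^π u'(x) v'(x) dx.
Thus ∫_0^π u'(x) v'(x) dx = ∫_0^π f(x) v(x) dx + [u'(x) v(x)]_0^π.
Choose V so that boundary terms are either known or forced to vanish.
u has homogeneous Neumann: u'(0) = u'(π) = 0. So [u' v]_0^π = 0·v(π) − 0·v(0) = 0 for any v; take V = H^1(0, π).
Weak formulation: find u (satisfying any essential BC) such that ∫_0^π u'(x) v'(x) dx = ∫_0^π f v dx for all v ∈ V (homogeneous Neumann, so boundary terms vanish).
Substituting f(x) = 3*x^2 - 3*x + π*(3 - 2*π)/2, the right-hand side is ∫_0^π (3*x^2 - 3*x + π*(3 - 2*π)/2) v dx.
Compatibility check (pure Neumann): taking v ≡ 1 ∈ V gives 0 = ∫_0^π f dx + (0) − (0), i.e. ∫_0^π f dx must equal u'(0) − u'(π) = 0. Indeed ∫_0^π (3*x^2 - 3*x + π*(3 - 2*π)/2) dx = 0, so the data are compatible. The solution is then unique only up to an additive constant (fix it e.g. by requiring ∫_0^π u dx = 0).


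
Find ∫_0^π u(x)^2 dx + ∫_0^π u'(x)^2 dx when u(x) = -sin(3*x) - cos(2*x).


||u||_{H^1(0,π)}^2 = 12 + 15*π/2

u'(x) = 2*sin(2*x) - 3*cos(3*x).
Expand u² and (u')² and integrate term by term on (0, π), using: for integers n ≥ 1, ∫_0^π sin²(nx) dx = ∫_0^π cos²(nx) dx = π/2; for n ≠ n', ∫_0^π sin(nx)sin(n'x) dx = ∫_0^π cos(nx)cos(n'x) dx = 0; and by product-to-sum, ∫_0^π sin(nx)cos(n'x) dx = ½∫_0^π [sin((n+n')x) + sin((n−n')x)] dx, which is 0 when n+n' is even and 2n/(n²−n'²) when n+n' is odd (it need not vanish on (0, π)).
  u² squared terms: (-1)²·∫cos(2x)² dx = 1·π/2 = π/2;  (-1)²·∫sin(3x)² dx = 1·π/2 = π/2.
  u² cross terms: 2·(-1)·(-1)·∫cos(2x)·sin(3x) dx = 2·(6/5) = 12/5.
  So ∫_0^π u² dx = π/2 + π/2 + 12/5 = 12/5 + π.
  (u')² squared terms: (-3)²·∫cos(3x)² dx = 9·π/2 = 9*π/2;  (2)²·∫sin(2x)² dx = 4·π/2 = 2*π.
  (u')² cross terms: 2·(-3)·(2)·∫cos(3x)·sin(2x) dx = -12·(-4/5) = 48/5.
  So ∫_0^π (u')² dx = 9*π/2 + 2*π + 48/5 = 48/5 + 13*π/2.
||u||_{H^1}^2 = (12/5 + π) + (48/5 + 13*π/2) = 12 + 15*π/2.


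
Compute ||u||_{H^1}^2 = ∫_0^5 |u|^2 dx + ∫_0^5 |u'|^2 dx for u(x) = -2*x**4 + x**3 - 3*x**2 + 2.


||u||_{H^1}^2 = 26167735/18

The H^1 norm (squared) on an interval (0, L) is
  ||u||_{H^1}^2 = ∫_0^L u(x)^2 dx + ∫_0^L u'(x)^2 dx.
Compute u'(x) = -8*x**3 + 3*x**2 - 6*x.
Then u(x)^2 = 4*x**8 - 4*x**7 + 13*x**6 - 6*x**5 + x**4 + 4*x**3 - 12*x**2 + 4 and u'(x)^2 = 64*x**6 - 48*x**5 + 105*x**4 - 36*x**3 + 36*x**2.
Integrate each monomial from 0 to 5 using ∫_0^5 c·x^n dx = c·5^(n+1)/(n+1):
  ∫_0^5 u(x)^2 dx = ∫_0^5 (4*x^8 - 4*x^7 + 13*x^6 - 6*x^5 + x^4 + 4*x^3 - 12*x^2 + 4) dx. Term by term:
    ∫_0^5 4*x^8 dx = 7812500/9;  ∫_0^5 -4*x^7 dx = -390625/2;  ∫_0^5 13*x^6 dx = 1015625/7;
    ∫_0^5 -6*x^5 dx = -15625;  ∫_0^5 x^4 dx = 625;  ∫_0^5 4*x^3 dx = 625;
    ∫_0^5 -12*x^2 dx = -500;  ∫_0^5 4 dx = 20.
  Sum: 7812500/9 − 390625/2 + 1015625/7 − 15625 + 625 + 625 − 500 + 20 = 101175145/126.
  ∫_0^5 u'(x)^2 dx = ∫_0^5 (64*x^6 - 48*x^5 + 105*x^4 - 36*x^3 + 36*x^2) dx. Term by term:
    ∫_0^5 64*x^6 dx = 5000000/7;  ∫_0^5 -48*x^5 dx = -125000;  ∫_0^5 105*x^4 dx = 65625;
    ∫_0^5 -36*x^3 dx = -5625;  ∫_0^5 36*x^2 dx = 1500.
  Sum: 5000000/7 − 125000 + 65625 − 5625 + 1500 = 4555500/7.
Adding: ||u||_{H^1}^2 = 101175145/126 + 4555500/7 = 26167735/18.


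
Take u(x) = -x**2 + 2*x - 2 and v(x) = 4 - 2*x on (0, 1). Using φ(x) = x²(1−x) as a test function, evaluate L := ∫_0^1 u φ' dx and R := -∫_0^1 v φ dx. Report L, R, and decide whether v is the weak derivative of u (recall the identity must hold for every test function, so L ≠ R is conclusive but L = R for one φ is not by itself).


LHS = -1/15, RHS = -7/30. No, v is not the weak derivative of u.

u(x) = -x**2 + 2*x - 2, classical derivative u'(x) = 2 - 2*x.
φ(x) = x²(1−x), so φ'(x) = x*(2 - 3*x).
Note φ(0) = φ(1) = 0, so the boundary term u·φ vanishes.
LHS = ∫_0^1 u(x) φ'(x) dx = ∫_0^1 (3*x^4 - 8*x^3 + 10*x^2 - 4*x) dx. Term by term:
  ∫_0^1 3*x^4 dx = 3/5;  ∫_0^1 -8*x^3 dx = -2;  ∫_0^1 10*x^2 dx = 10/3;
  ∫_0^1 -4*x dx = -2.
Sum: 3/5 − 2 + 10/3 − 2 = -1/15.
So LHS = -1/15.
∫_0^1 v(x) φ(x) dx = ∫_0^1 (2*x^4 - 6*x^3 + 4*x^2) dx. Term by term:
  ∫_0^1 2*x^4 dx = 2/5;  ∫_0^1 -6*x^3 dx = -3/2;  ∫_0^1 4*x^2 dx = 4/3.
Sum: 2/5 − 3/2 + 4/3 = 7/30.
So RHS = -∫_0^1 v(x) φ(x) dx = -7/30.
LHS − RHS = 1/6 ≠ 0, so the identity fails.
(For a valid weak derivative the identity must hold for EVERY test function, in particular this one. The failure shows v is NOT the weak derivative of u.)
Correct weak derivative would be u'(x) = 2 - 2*x.


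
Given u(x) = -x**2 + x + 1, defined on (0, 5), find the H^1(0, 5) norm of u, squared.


||u||_{H^1}^2 = 845/2

The H^1 norm (squared) on an interval (0, L) is
  ||u||_{H^1}^2 = ∫_0^L u(x)^2 dx + ∫_0^L u'(x)^2 dx.
Compute u'(x) = 1 - 2*x.
Then u(x)^2 = x**4 - 2*x**3 - x**2 + 2*x + 1 and u'(x)^2 = 4*x**2 - 4*x + 1.
Integrate each monomial from 0 to 5 using ∫_0^5 c·x^n dx = c·5^(n+1)/(n+1):
  ∫_0^5 u(x)^2 dx = ∫_0^5 (x^4 - 2*x^3 - x^2 + 2*x + 1) dx. Term by term:
    ∫_0^5 x^4 dx = 625;  ∫_0^5 -2*x^3 dx = -625/2;  ∫_0^5 -x^2 dx = -125/3;
    ∫_0^5 2*x dx = 25;  ∫_0^5 1 dx = 5.
  Sum: 625 − 625/2 − 125/3 + 25 + 5 = 1805/6.
  ∫_0^5 u'(x)^2 dx = ∫_0^5 (4*x^2 - 4*x + 1) dx. Term by term:
    ∫_0^5 4*x^2 dx = 500/3;  ∫_0^5 -4*x dx = -50;  ∫_0^5 1 dx = 5.
  Sum: 500/3 − 50 + 5 = 365/3.
Adding: ||u||_{H^1}^2 = 1805/6 + 365/3 = 845/2.


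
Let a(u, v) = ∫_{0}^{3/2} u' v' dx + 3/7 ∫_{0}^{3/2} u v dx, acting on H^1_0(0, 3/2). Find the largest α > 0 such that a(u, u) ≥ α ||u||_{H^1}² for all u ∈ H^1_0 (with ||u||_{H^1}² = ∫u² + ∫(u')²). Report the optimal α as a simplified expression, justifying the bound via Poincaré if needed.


α = (27 + 28*π^2)/(7*(9 + 4*π^2))

Coercivity of a(·,·) on H^1_0(0, 3/2) means a(u, u) ≥ α ||u||_{H^1}² for every u ∈ H^1_0.
The interval has length L = 3/2, and Poincaré/coercivity depend only on L. Here a(u, u) = ∫(u')² + (3/7)·∫u².
Here 0 < c = 3/7 < 1. The condition a(u,u) ≥ α||u||_{H^1}² reads (1−α)∫(u')² ≥ (α−c)∫u². Any admissible α is ≤ 1 (rapidly oscillating u have ∫u²/∫(u')² → 0), and α = 1 would force 0 ≥ (1−c)∫u², impossible since c < 1; so 1−α > 0. By the sharp Poincaré inequality on H^1_0 of an interval of length L, ∫(u')² ≥ (π/L)²∫u² with equality for the first sine mode sin(π(x−x₀)/L) (x₀ the left endpoint), so the inequality holds for all u iff (1−α)(π/L)² ≥ α − c, i.e. α ≤ ((π/L)² + c)/((π/L)² + 1) = (1 + c(L/π)²)/(1 + (L/π)²). With (π/L)² = 4*π^2/9 and c = 3/7, the largest admissible constant is α = ((π/L)² + c)/((π/L)² + 1).
Simplifying, α = (27 + 28*π^2)/(7*(9 + 4*π^2)).


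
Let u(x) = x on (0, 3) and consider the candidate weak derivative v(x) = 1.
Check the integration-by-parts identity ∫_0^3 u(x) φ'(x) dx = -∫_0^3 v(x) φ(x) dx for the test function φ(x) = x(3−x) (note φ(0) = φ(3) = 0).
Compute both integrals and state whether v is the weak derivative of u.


LHS = -9/2, RHS = -9/2. Yes, v = u' weakly.

u(x) = x, classical derivative u'(x) = 1.
φ(x) = x(3−x), so φ'(x) = 3 - 2*x.
Note φ(0) = φ(3) = 0, so the boundary term u·φ vanishes.
LHS = ∫_0^3 u(x) φ'(x) dx = ∫_0^3 (-2*x^2 + 3*x) dx. Term by term:
  ∫_0^3 -2*x^2 dx = -18;  ∫_0^3 3*x dx = 27/2.
Sum: -18 + 27/2 = -9/2.
So LHS = -9/2.
∫_0^3 v(x) φ(x) dx = ∫_0^3 (-x^2 + 3*x) dx. Term by term:
  ∫_0^3 -x^2 dx = -9;  ∫_0^3 3*x dx = 27/2.
Sum: -9 + 27/2 = 9/2.
So RHS = -∫_0^3 v(x) φ(x) dx = -9/2.
LHS = RHS, so the identity holds for this test φ.
Moreover u is smooth here and v(x) = u'(x) = 1 pointwise, so the identity holds for every test function. Hence v is the weak derivative of u.


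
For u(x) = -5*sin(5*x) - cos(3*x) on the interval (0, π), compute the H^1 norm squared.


||u||_{H^1(0,π)}^2 = 330*π

u'(x) = 3*sin(3*x) - 25*cos(5*x).
Expand u² and (u')² and integrate term by term on (0, π), using: for integers n ≥ 1, ∫_0^π sin²(nx) dx = ∫_0^π cos²(nx) dx = π/2; for n ≠ n', ∫_0^π sin(nx)sin(n'x) dx = ∫_0^π cos(nx)cos(n'x) dx = 0; and by product-to-sum, ∫_0^π sin(nx)cos(n'x) dx = ½∫_0^π [sin((n+n')x) + sin((n−n')x)] dx, which is 0 when n+n' is even and 2n/(n²−n'²) when n+n' is odd (it need not vanish on (0, π)).
  u² squared terms: (-1)²·∫cos(3x)² dx = 1·π/2 = π/2;  (-5)²·∫sin(5x)² dx = 25·π/2 = 25*π/2.
  u² cross terms: 2·(-1)·(-5)·∫cos(3x)·sin(5x) dx = 10·(0) = 0.
  So ∫_0^π u² dx = π/2 + 25*π/2 + 0 = 13*π.
  (u')² squared terms: (-25)²·∫cos(5x)² dx = 625·π/2 = 625*π/2;  (3)²·∫sin(3x)² dx = 9·π/2 = 9*π/2.
  (u')² cross terms: 2·(-25)·(3)·∫cos(5x)·sin(3x) dx = -150·(0) = 0.
  So ∫_0^π (u')² dx = 625*π/2 + 9*π/2 + 0 = 317*π.
||u||_{H^1}^2 = (13*π) + (317*π) = 330*π.


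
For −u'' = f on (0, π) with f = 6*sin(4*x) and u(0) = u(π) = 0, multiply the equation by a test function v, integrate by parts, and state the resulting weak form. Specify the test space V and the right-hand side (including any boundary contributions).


V = H^1_0(0, π) (so v(0) = v(π) = 0); weak form: ∫_0^π u'v' dx = ∫_0^π (6*sin(4*x)) v dx for all v ∈ V.

Multiply both sides by a test function v and integrate from 0 to π:
  ∫_0^π −u''(x) v(x) dx = ∫_0^π f(x) v(x) dx.
Integrate the LHS by parts once:
  ∫_0^π −u'' v dx = −[u'(x) v(x)]_0^π + ∫_0^π u'(x) v'(x) dx.
Thus ∫_0^π u'(x) v'(x) dx = ∫_0^π f(x) v(x) dx + [u'(x) v(x)]_0^π.
Choose V so that boundary terms are either known or forced to vanish.
u is Dirichlet: u(0) = u(π) = 0. Let V = H^1_0(0, π); then v(0) = v(π) = 0, and [u' v]_0^π = 0.
Weak formulation: find u (satisfying any essential BC) such that ∫_0^π u'(x) v'(x) dx = ∫_0^π f v dx for all v ∈ V.
Substituting f(x) = 6*sin(4*x), the right-hand side is ∫_0^π (6*sin(4*x)) v dx.


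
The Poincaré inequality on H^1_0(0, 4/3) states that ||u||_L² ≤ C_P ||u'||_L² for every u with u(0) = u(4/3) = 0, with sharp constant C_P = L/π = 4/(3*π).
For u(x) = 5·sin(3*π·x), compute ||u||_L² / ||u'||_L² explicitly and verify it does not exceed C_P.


||u||_L² / ||u'||_L² = 1/(3*π) < C_P = 4/(3*π).

u(x) = 5·sin(3*π·x), so u'(x) = 15*π*cos(3*π*x).
Writing u(x) = A·sin(kπx/L) with A = 5 and k = 4, use ∫_0^L sin²(kπx/L) dx = L/2 and ∫_0^L cos²(kπx/L) dx = L/2.
u² = 25·sin²(3*π·x) and (u')² = 225*π^2·cos²(3*π·x), and each of sin², cos² integrates to L/2 = 2/3 over (0, 4/3).
∫_0^4/3 u² dx = 50/3, so ||u||_L² = 5*sqrt(6)/3.
∫_0^4/3 (u')² dx = 150*π^2, so ||u'||_L² = 5*sqrt(6)*π.
Ratio ||u||_L² / ||u'||_L² = 1/(3*π).
Sharp Poincaré constant on H^1_0(0, 4/3) is C_P = L/π = 4/(3*π), achieved by sin(3*π/4·x).
This is the k = 4 harmonic; the ratio L/(kπ) is strictly less than C_P = L/π, consistent with the sharp inequality ||u||_L² ≤ C_P ||u'||_L².


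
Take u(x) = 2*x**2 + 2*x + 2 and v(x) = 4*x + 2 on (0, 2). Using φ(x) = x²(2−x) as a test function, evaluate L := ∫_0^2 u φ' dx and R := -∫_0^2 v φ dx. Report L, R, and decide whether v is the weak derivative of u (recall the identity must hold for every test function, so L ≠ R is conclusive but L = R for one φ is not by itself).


LHS = -136/15, RHS = -136/15. Yes, v = u' weakly.

u(x) = 2*x**2 + 2*x + 2, classical derivative u'(x) = 4*x + 2.
φ(x) = x²(2−x), so φ'(x) = x*(4 - 3*x).
Note φ(0) = φ(2) = 0, so the boundary term u·φ vanishes.
LHS = ∫_0^2 u(x) φ'(x) dx = ∫_0^2 (-6*x^4 + 2*x^3 + 2*x^2 + 8*x) dx. Term by term:
  ∫_0^2 -6*x^4 dx = -192/5;  ∫_0^2 2*x^3 dx = 8;  ∫_0^2 2*x^2 dx = 16/3;
  ∫_0^2 8*x dx = 16.
Sum: -192/5 + 8 + 16/3 + 16 = -136/15.
So LHS = -136/15.
∫_0^2 v(x) φ(x) dx = ∫_0^2 (-4*x^4 + 6*x^3 + 4*x^2) dx. Term by term:
  ∫_0^2 -4*x^4 dx = -128/5;  ∫_0^2 6*x^3 dx = 24;  ∫_0^2 4*x^2 dx = 32/3.
Sum: -128/5 + 24 + 32/3 = 136/15.
So RHS = -∫_0^2 v(x) φ(x) dx = -136/15.
LHS = RHS, so the identity holds for this test φ.
Moreover u is smooth here and v(x) = u'(x) = 4*x + 2 pointwise, so the identity holds for every test function. Hence v is the weak derivative of u.


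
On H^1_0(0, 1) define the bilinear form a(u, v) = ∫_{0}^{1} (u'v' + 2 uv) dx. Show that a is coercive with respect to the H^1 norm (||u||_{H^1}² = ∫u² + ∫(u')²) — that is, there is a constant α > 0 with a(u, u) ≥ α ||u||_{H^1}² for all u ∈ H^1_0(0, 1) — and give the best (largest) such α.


α = 1

Coercivity of a(·,·) on H^1_0(0, 1) means a(u, u) ≥ α ||u||_{H^1}² for every u ∈ H^1_0.
The interval has length L = 1, and Poincaré/coercivity depend only on L. Here a(u, u) = ∫(u')² + (2)·∫u².
Here c = 2 ≥ 1, so a(u,u) = ∫(u')² + c∫u² ≥ ∫(u')² + ∫u² = ||u||_{H^1}², i.e. α = 1 works. No larger α is possible: a(u,u) ≥ α||u||_{H^1}² means (1−α)∫(u')² ≥ (α−c)∫u², and for the modes u_n = sin(nπ(x−x₀)/L) (x₀ the left endpoint) one has ∫u_n²/∫(u_n')² = (L/(nπ))² → 0, so a(u_n,u_n)/||u_n||_{H^1}² → 1. Hence the optimal constant is α = 1.
Therefore α = 1.


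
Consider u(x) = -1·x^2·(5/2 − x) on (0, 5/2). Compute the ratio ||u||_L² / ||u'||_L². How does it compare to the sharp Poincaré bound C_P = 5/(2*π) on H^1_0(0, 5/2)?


||u||_L² / ||u'||_L² = 5*sqrt(14)/28 < C_P = 5/(2*π).

u(x) = -1·x^2·(5/2 − x), so u'(x) = x*(3*x - 5).
u(x) = -1·x^2·(5/2 − x) vanishes at x = 0 and x = 5/2, so u ∈ H^1_0(0, 5/2). Differentiate via the product rule and integrate the resulting polynomials term by term.
  ∫_0^5/2 u² dx = ∫_0^5/2 (x^6 - 5*x^5 + 25*x^4/4) dx. Term by term:
    ∫_0^5/2 x^6 dx = 78125/896;  ∫_0^5/2 -5*x^5 dx = -78125/384;  ∫_0^5/2 25*x^4/4 dx = 15625/128.
  Sum: 78125/896 − 78125/384 + 15625/128 = 15625/2688.
  ∫_0^5/2 (u')² dx = ∫_0^5/2 (9*x^4 - 30*x^3 + 25*x^2) dx. Term by term:
    ∫_0^5/2 9*x^4 dx = 5625/32;  ∫_0^5/2 -30*x^3 dx = -9375/32;  ∫_0^5/2 25*x^2 dx = 3125/24.
  Sum: 5625/32 − 9375/32 + 3125/24 = 625/48.
∫_0^5/2 u² dx = 15625/2688, so ||u||_L² = 125*sqrt(42)/336.
∫_0^5/2 (u')² dx = 625/48, so ||u'||_L² = 25*sqrt(3)/12.
Ratio ||u||_L² / ||u'||_L² = 5*sqrt(14)/28.
Sharp Poincaré constant on H^1_0(0, 5/2) is C_P = L/π = 5/(2*π), achieved by sin(2*π/5·x).
A polynomial bump cannot attain the sharp Poincaré constant (only the first sine eigenfunction does), so the ratio is strictly less than C_P, consistent with ||u||_L² ≤ C_P ||u'||_L².


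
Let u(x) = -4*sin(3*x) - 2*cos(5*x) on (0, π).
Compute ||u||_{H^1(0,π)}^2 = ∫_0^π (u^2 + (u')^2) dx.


||u||_{H^1(0,π)}^2 = 132*π

u'(x) = 10*sin(5*x) - 12*cos(3*x).
Expand u² and (u')² and integrate term by term on (0, π), using: for integers n ≥ 1, ∫_0^π sin²(nx) dx = ∫_0^π cos²(nx) dx = π/2; for n ≠ n', ∫_0^π sin(nx)sin(n'x) dx = ∫_0^π cos(nx)cos(n'x) dx = 0; and by product-to-sum, ∫_0^π sin(nx)cos(n'x) dx = ½∫_0^π [sin((n+n')x) + sin((n−n')x)] dx, which is 0 when n+n' is even and 2n/(n²−n'²) when n+n' is odd (it need not vanish on (0, π)).
  u² squared terms: (-4)²·∫sin(3x)² dx = 16·π/2 = 8*π;  (-2)²·∫cos(5x)² dx = 4·π/2 = 2*π.
  u² cross terms: 2·(-4)·(-2)·∫sin(3x)·cos(5x) dx = 16·(0) = 0.
  So ∫_0^π u² dx = 8*π + 2*π + 0 = 10*π.
  (u')² squared terms: (-12)²·∫cos(3x)² dx = 144·π/2 = 72*π;  (10)²·∫sin(5x)² dx = 100·π/2 = 50*π.
  (u')² cross terms: 2·(-12)·(10)·∫cos(3x)·sin(5x) dx = -240·(0) = 0.
  So ∫_0^π (u')² dx = 72*π + 50*π + 0 = 122*π.
||u||_{H^1}^2 = (10*π) + (122*π) = 132*π.


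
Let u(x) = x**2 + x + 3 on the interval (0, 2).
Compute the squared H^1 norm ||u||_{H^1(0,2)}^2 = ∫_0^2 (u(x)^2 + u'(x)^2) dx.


||u||_{H^1}^2 = 1256/15

The H^1 norm (squared) on an interval (0, L) is
  ||u||_{H^1}^2 = ∫_0^L u(x)^2 dx + ∫_0^L u'(x)^2 dx.
Compute u'(x) = 2*x + 1.
Then u(x)^2 = x**4 + 2*x**3 + 7*x**2 + 6*x + 9 and u'(x)^2 = 4*x**2 + 4*x + 1.
Integrate each monomial from 0 to 2 using ∫_0^2 c·x^n dx = c·2^(n+1)/(n+1):
  ∫_0^2 u(x)^2 dx = ∫_0^2 (x^4 + 2*x^3 + 7*x^2 + 6*x + 9) dx. Term by term:
    ∫_0^2 x^4 dx = 32/5;  ∫_0^2 2*x^3 dx = 8;  ∫_0^2 7*x^2 dx = 56/3;
    ∫_0^2 6*x dx = 12;  ∫_0^2 9 dx = 18.
  Sum: 32/5 + 8 + 56/3 + 12 + 18 = 946/15.
  ∫_0^2 u'(x)^2 dx = ∫_0^2 (4*x^2 + 4*x + 1) dx. Term by term:
    ∫_0^2 4*x^2 dx = 32/3;  ∫_0^2 4*x dx = 8;  ∫_0^2 1 dx = 2.
  Sum: 32/3 + 8 + 2 = 62/3.
Adding: ||u||_{H^1}^2 = 946/15 + 62/3 = 1256/15.


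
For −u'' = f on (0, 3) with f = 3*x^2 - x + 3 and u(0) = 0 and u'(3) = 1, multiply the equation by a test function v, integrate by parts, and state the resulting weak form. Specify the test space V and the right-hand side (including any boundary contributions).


V = {v ∈ H^1(0, 3) : v(0) = 0} (test functions vanish at x = 0 where u is specified); weak form: ∫_0^3 u'v' dx = ∫_0^3 (3*x^2 - x + 3) v dx + v(3) for all v ∈ V.

Multiply both sides by a test function v and integrate from 0 to 3:
  ∫_0^3 −u''(x) v(x) dx = ∫_0^3 f(x) v(x) dx.
Integrate the LHS by parts once:
  ∫_0^3 −u'' v dx = −[u'(x) v(x)]_0^3 + ∫_0^3 u'(x) v'(x) dx.
Thus ∫_0^3 u'(x) v'(x) dx = ∫_0^3 f(x) v(x) dx + [u'(x) v(x)]_0^3.
Choose V so that boundary terms are either known or forced to vanish.
Mixed BC: u(0) = 0 (Dirichlet) and u'(3) = 1 (Neumann). Define V = {v ∈ H^1(0, 3) : v(0) = 0}. Then [u' v]_0^3 = u'(3)·v(3) − u'(0)·0 = v(3).
Weak formulation: find u (satisfying any essential BC) such that ∫_0^3 u'(x) v'(x) dx = ∫_0^3 f v dx + v(3) for all v ∈ V (Dirichlet at 0 absorbed into V; Neumann datum at x = 3 contributes the boundary term).
Substituting f(x) = 3*x^2 - x + 3, the right-hand side is ∫_0^3 (3*x^2 - x + 3) v dx + v(3).


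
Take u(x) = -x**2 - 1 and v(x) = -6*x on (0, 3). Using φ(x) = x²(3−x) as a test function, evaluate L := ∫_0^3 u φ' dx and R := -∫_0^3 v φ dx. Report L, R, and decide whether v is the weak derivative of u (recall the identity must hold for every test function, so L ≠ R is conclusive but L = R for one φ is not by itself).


LHS = 243/10, RHS = 729/10. No, v is not the weak derivative of u.

u(x) = -x**2 - 1, classical derivative u'(x) = -2*x.
φ(x) = x²(3−x), so φ'(x) = 3*x*(2 - x).
Note φ(0) = φ(3) = 0, so the boundary term u·φ vanishes.
LHS = ∫_0^3 u(x) φ'(x) dx = ∫_0^3 (3*x^4 - 6*x^3 + 3*x^2 - 6*x) dx. Term by term:
  ∫_0^3 3*x^4 dx = 729/5;  ∫_0^3 -6*x^3 dx = -243/2;  ∫_0^3 3*x^2 dx = 27;
  ∫_0^3 -6*x dx = -27.
Sum: 729/5 − 243/2 + 27 − 27 = 243/10.
So LHS = 243/10.
∫_0^3 v(x) φ(x) dx = ∫_0^3 (6*x^4 - 18*x^3) dx. Term by term:
  ∫_0^3 6*x^4 dx = 1458/5;  ∫_0^3 -18*x^3 dx = -729/2.
Sum: 1458/5 − 729/2 = -729/10.
So RHS = -∫_0^3 v(x) φ(x) dx = 729/10.
LHS − RHS = -243/5 ≠ 0, so the identity fails.
(For a valid weak derivative the identity must hold for EVERY test function, in particular this one. The failure shows v is NOT the weak derivative of u.)
Correct weak derivative would be u'(x) = -2*x.


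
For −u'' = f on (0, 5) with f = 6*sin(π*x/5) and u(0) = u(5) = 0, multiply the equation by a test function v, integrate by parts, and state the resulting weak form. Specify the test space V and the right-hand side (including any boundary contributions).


V = H^1_0(0, 5) (so v(0) = v(5) = 0); weak form: ∫_0^5 u'v' dx = ∫_0^5 (6*sin(π*x/5)) v dx for all v ∈ V.

Multiply both sides by a test function v and integrate from 0 to 5:
  ∫_0^5 −u''(x) v(x) dx = ∫_0^5 f(x) v(x) dx.
Integrate the LHS by parts once:
  ∫_0^5 −u'' v dx = −[u'(x) v(x)]_0^5 + ∫_0^5 u'(x) v'(x) dx.
Thus ∫_0^5 u'(x) v'(x) dx = ∫_0^5 f(x) v(x) dx + [u'(x) v(x)]_0^5.
Choose V so that boundary terms are either known or forced to vanish.
u is Dirichlet: u(0) = u(5) = 0. Let V = H^1_0(0, 5); then v(0) = v(5) = 0, and [u' v]_0^5 = 0.
Weak formulation: find u (satisfying any essential BC) such that ∫_0^5 u'(x) v'(x) dx = ∫_0^5 f v dx for all v ∈ V.
Substituting f(x) = 6*sin(π*x/5), the right-hand side is ∫_0^5 (6*sin(π*x/5)) v dx.


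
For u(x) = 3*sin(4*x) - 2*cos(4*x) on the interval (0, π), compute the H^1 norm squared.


||u||_{H^1(0,π)}^2 = 221*π/2

u'(x) = 8*sin(4*x) + 12*cos(4*x).
Expand u² and (u')² and integrate term by term on (0, π), using: for integers n ≥ 1, ∫_0^π sin²(nx) dx = ∫_0^π cos²(nx) dx = π/2; for n ≠ n', ∫_0^π sin(nx)sin(n'x) dx = ∫_0^π cos(nx)cos(n'x) dx = 0; and by product-to-sum, ∫_0^π sin(nx)cos(n'x) dx = ½∫_0^π [sin((n+n')x) + sin((n−n')x)] dx, which is 0 when n+n' is even and 2n/(n²−n'²) when n+n' is odd (it need not vanish on (0, π)).
  u² squared terms: (-2)²·∫cos(4x)² dx = 4·π/2 = 2*π;  (3)²·∫sin(4x)² dx = 9·π/2 = 9*π/2.
  u² cross terms: 2·(-2)·(3)·∫cos(4x)·sin(4x) dx = -12·(0) = 0.
  So ∫_0^π u² dx = 2*π + 9*π/2 + 0 = 13*π/2.
  (u')² squared terms: (8)²·∫sin(4x)² dx = 64·π/2 = 32*π;  (12)²·∫cos(4x)² dx = 144·π/2 = 72*π.
  (u')² cross terms: 2·(8)·(12)·∫sin(4x)·cos(4x) dx = 192·(0) = 0.
  So ∫_0^π (u')² dx = 32*π + 72*π + 0 = 104*π.
||u||_{H^1}^2 = (13*π/2) + (104*π) = 221*π/2.


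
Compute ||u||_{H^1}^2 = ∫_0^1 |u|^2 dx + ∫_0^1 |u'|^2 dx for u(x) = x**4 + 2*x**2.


||u||_{H^1}^2 = 4883/315

The H^1 norm (squared) on an interval (0, L) is
  ||u||_{H^1}^2 = ∫_0^L u(x)^2 dx + ∫_0^L u'(x)^2 dx.
Compute u'(x) = 4*x**3 + 4*x.
Then u(x)^2 = x**8 + 4*x**6 + 4*x**4 and u'(x)^2 = 16*x**6 + 32*x**4 + 16*x**2.
Integrate each monomial from 0 to 1 using ∫_0^1 c·x^n dx = c·1^(n+1)/(n+1):
  ∫_0^1 u(x)^2 dx = ∫_0^1 (x^8 + 4*x^6 + 4*x^4) dx. Term by term:
    ∫_0^1 x^8 dx = 1/9;  ∫_0^1 4*x^6 dx = 4/7;  ∫_0^1 4*x^4 dx = 4/5.
  Sum: 1/9 + 4/7 + 4/5 = 467/315.
  ∫_0^1 u'(x)^2 dx = ∫_0^1 (16*x^6 + 32*x^4 + 16*x^2) dx. Term by term:
    ∫_0^1 16*x^6 dx = 16/7;  ∫_0^1 32*x^4 dx = 32/5;  ∫_0^1 16*x^2 dx = 16/3.
  Sum: 16/7 + 32/5 + 16/3 = 1472/105.
Adding: ||u||_{H^1}^2 = 467/315 + 1472/105 = 4883/315.


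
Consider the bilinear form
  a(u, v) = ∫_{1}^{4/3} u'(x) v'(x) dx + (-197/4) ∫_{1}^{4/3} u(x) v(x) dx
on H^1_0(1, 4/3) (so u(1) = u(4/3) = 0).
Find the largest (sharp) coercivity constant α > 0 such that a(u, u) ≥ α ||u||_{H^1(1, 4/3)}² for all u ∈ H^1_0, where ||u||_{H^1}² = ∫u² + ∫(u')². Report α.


α = (-197 + 36*π^2)/(4*(1 + 9*π^2))

Coercivity of a(·,·) on H^1_0(1, 4/3) means a(u, u) ≥ α ||u||_{H^1}² for every u ∈ H^1_0.
The interval has length L = 1/3, and Poincaré/coercivity depend only on L. Here a(u, u) = ∫(u')² + (-197/4)·∫u².
Here c = -197/4 < 0 with |c| < (π/L)² = 9*π^2, so coercivity still holds. The condition a(u,u) ≥ α||u||_{H^1}² reads (1−α)∫(u')² ≥ (α−c)∫u². Any admissible α is ≤ 1 (rapidly oscillating u have ∫u²/∫(u')² → 0), and α = 1 would force 0 ≥ (1−c)∫u², impossible since c < 1; so 1−α > 0. By the sharp Poincaré inequality on H^1_0 of an interval of length L, ∫(u')² ≥ (π/L)²∫u² with equality for the first sine mode sin(π(x−x₀)/L) (x₀ the left endpoint), so the inequality holds for all u iff (1−α)(π/L)² ≥ α − c, i.e. α ≤ ((π/L)² + c)/((π/L)² + 1) = (1 + c(L/π)²)/(1 + (L/π)²). (Direct route, valid since c ≤ 0: Poincaré gives c∫u² ≥ c(L/π)²∫(u')², so a(u,u) ≥ (1 + c(L/π)²)∫(u')², while ||u||_{H^1}² ≤ (1 + (L/π)²)∫(u')²; dividing yields the same α.) With (π/L)² = 9*π^2 and c = -197/4, the largest admissible constant is α = ((π/L)² + c)/((π/L)² + 1).
Simplifying, α = (-197 + 36*π^2)/(4*(1 + 9*π^2)).


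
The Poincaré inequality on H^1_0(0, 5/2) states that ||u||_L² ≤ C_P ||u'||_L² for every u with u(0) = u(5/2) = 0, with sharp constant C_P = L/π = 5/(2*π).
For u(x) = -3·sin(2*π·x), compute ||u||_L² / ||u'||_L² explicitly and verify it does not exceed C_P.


||u||_L² / ||u'||_L² = 1/(2*π) < C_P = 5/(2*π).

u(x) = -3·sin(2*π·x), so u'(x) = -6*π*cos(2*π*x).
Writing u(x) = A·sin(kπx/L) with A = -3 and k = 5, use ∫_0^L sin²(kπx/L) dx = L/2 and ∫_0^L cos²(kπx/L) dx = L/2.
u² = 9·sin²(2*π·x) and (u')² = 36*π^2·cos²(2*π·x), and each of sin², cos² integrates to L/2 = 5/4 over (0, 5/2).
∫_0^5/2 u² dx = 45/4, so ||u||_L² = 3*sqrt(5)/2.
∫_0^5/2 (u')² dx = 45*π^2, so ||u'||_L² = 3*sqrt(5)*π.
Ratio ||u||_L² / ||u'||_L² = 1/(2*π).
Sharp Poincaré constant on H^1_0(0, 5/2) is C_P = L/π = 5/(2*π), achieved by sin(2*π/5·x).
This is the k = 5 harmonic; the ratio L/(kπ) is strictly less than C_P = L/π, consistent with the sharp inequality ||u||_L² ≤ C_P ||u'||_L².


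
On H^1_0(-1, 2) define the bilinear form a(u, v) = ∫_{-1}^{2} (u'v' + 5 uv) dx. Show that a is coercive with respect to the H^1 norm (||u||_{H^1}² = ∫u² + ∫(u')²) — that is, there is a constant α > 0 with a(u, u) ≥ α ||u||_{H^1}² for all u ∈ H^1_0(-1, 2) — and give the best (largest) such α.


α = 1

Coercivity of a(·,·) on H^1_0(-1, 2) means a(u, u) ≥ α ||u||_{H^1}² for every u ∈ H^1_0.
The interval has length L = 3, and Poincaré/coercivity depend only on L. Here a(u, u) = ∫(u')² + (5)·∫u².
Here c = 5 ≥ 1, so a(u,u) = ∫(u')² + c∫u² ≥ ∫(u')² + ∫u² = ||u||_{H^1}², i.e. α = 1 works. No larger α is possible: a(u,u) ≥ α||u||_{H^1}² means (1−α)∫(u')² ≥ (α−c)∫u², and for the modes u_n = sin(nπ(x−x₀)/L) (x₀ the left endpoint) one has ∫u_n²/∫(u_n')² = (L/(nπ))² → 0, so a(u_n,u_n)/||u_n||_{H^1}² → 1. Hence the optimal constant is α = 1.
Therefore α = 1.


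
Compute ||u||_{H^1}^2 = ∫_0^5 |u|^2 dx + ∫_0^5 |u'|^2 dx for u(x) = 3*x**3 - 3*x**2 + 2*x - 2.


||u||_{H^1}^2 = 2100065/21

The H^1 norm (squared) on an interval (0, L) is
  ||u||_{H^1}^2 = ∫_0^L u(x)^2 dx + ∫_0^L u'(x)^2 dx.
Compute u'(x) = 9*x**2 - 6*x + 2.
Then u(x)^2 = 9*x**6 - 18*x**5 + 21*x**4 - 24*x**3 + 16*x**2 - 8*x + 4 and u'(x)^2 = 81*x**4 - 108*x**3 + 72*x**2 - 24*x + 4.
Integrate each monomial from 0 to 5 using ∫_0^5 c·x^n dx = c·5^(n+1)/(n+1):
  ∫_0^5 u(x)^2 dx = ∫_0^5 (9*x^6 - 18*x^5 + 21*x^4 - 24*x^3 + 16*x^2 - 8*x + 4) dx. Term by term:
    ∫_0^5 9*x^6 dx = 703125/7;  ∫_0^5 -18*x^5 dx = -46875;  ∫_0^5 21*x^4 dx = 13125;
    ∫_0^5 -24*x^3 dx = -3750;  ∫_0^5 16*x^2 dx = 2000/3;  ∫_0^5 -8*x dx = -100;
    ∫_0^5 4 dx = 20.
  Sum: 703125/7 − 46875 + 13125 − 3750 + 2000/3 − 100 + 20 = 1334195/21.
  ∫_0^5 u'(x)^2 dx = ∫_0^5 (81*x^4 - 108*x^3 + 72*x^2 - 24*x + 4) dx. Term by term:
    ∫_0^5 81*x^4 dx = 50625;  ∫_0^5 -108*x^3 dx = -16875;  ∫_0^5 72*x^2 dx = 3000;
    ∫_0^5 -24*x dx = -300;  ∫_0^5 4 dx = 20.
  Sum: 50625 − 16875 + 3000 − 300 + 20 = 36470.
Adding: ||u||_{H^1}^2 = 1334195/21 + 36470 = 2100065/21.


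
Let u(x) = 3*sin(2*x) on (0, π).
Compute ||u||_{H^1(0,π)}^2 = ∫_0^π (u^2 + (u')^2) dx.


||u||_{H^1(0,π)}^2 = 45*π/2

u'(x) = 6*cos(2*x).
Expand u² and (u')² and integrate term by term on (0, π), using: for integers n ≥ 1, ∫_0^π sin²(nx) dx = ∫_0^π cos²(nx) dx = π/2; for n ≠ n', ∫_0^π sin(nx)sin(n'x) dx = ∫_0^π cos(nx)cos(n'x) dx = 0; and by product-to-sum, ∫_0^π sin(nx)cos(n'x) dx = ½∫_0^π [sin((n+n')x) + sin((n−n')x)] dx, which is 0 when n+n' is even and 2n/(n²−n'²) when n+n' is odd (it need not vanish on (0, π)).
  u² squared terms: (3)²·∫sin(2x)² dx = 9·π/2 = 9*π/2.
  So ∫_0^π u² dx = 9*π/2.
  (u')² squared terms: (6)²·∫cos(2x)² dx = 36·π/2 = 18*π.
  So ∫_0^π (u')² dx = 18*π.
||u||_{H^1}^2 = (9*π/2) + (18*π) = 45*π/2.


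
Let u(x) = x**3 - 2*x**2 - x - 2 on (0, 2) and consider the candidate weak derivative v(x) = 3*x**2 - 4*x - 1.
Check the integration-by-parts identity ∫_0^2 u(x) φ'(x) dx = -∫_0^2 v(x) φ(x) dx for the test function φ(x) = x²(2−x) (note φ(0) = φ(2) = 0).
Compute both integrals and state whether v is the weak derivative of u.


LHS = 4/3, RHS = 4/3. Yes, v = u' weakly.

u(x) = x**3 - 2*x**2 - x - 2, classical derivative u'(x) = 3*x**2 - 4*x - 1.
φ(x) = x²(2−x), so φ'(x) = x*(4 - 3*x).
Note φ(0) = φ(2) = 0, so the boundary term u·φ vanishes.
LHS = ∫_0^2 u(x) φ'(x) dx = ∫_0^2 (-3*x^5 + 10*x^4 - 5*x^3 + 2*x^2 - 8*x) dx. Term by term:
  ∫_0^2 -3*x^5 dx = -32;  ∫_0^2 10*x^4 dx = 64;  ∫_0^2 -5*x^3 dx = -20;
  ∫_0^2 2*x^2 dx = 16/3;  ∫_0^2 -8*x dx = -16.
Sum: -32 + 64 − 20 + 16/3 − 16 = 4/3.
So LHS = 4/3.
∫_0^2 v(x) φ(x) dx = ∫_0^2 (-3*x^5 + 10*x^4 - 7*x^3 - 2*x^2) dx. Term by term:
  ∫_0^2 -3*x^5 dx = -32;  ∫_0^2 10*x^4 dx = 64;  ∫_0^2 -7*x^3 dx = -28;
  ∫_0^2 -2*x^2 dx = -16/3.
Sum: -32 + 64 − 28 − 16/3 = -4/3.
So RHS = -∫_0^2 v(x) φ(x) dx = 4/3.
LHS = RHS, so the identity holds for this test φ.
Moreover u is smooth here and v(x) = u'(x) = 3*x**2 - 4*x - 1 pointwise, so the identity holds for every test function. Hence v is the weak derivative of u.


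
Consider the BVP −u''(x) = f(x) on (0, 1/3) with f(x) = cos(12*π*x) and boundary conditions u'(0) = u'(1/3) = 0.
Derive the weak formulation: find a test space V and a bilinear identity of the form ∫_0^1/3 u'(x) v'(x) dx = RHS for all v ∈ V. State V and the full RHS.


V = H^1(0, 1/3) (no boundary constraint on v; u is determined up to an additive constant); weak form: ∫_0^1/3 u'v' dx = ∫_0^1/3 (cos(12*π*x)) v dx for all v ∈ V.

Multiply both sides by a test function v and integrate from 0 to 1/3:
  ∫_0^1/3 −u''(x) v(x) dx = ∫_0^1/3 f(x) v(x) dx.
Integrate the LHS by parts once:
  ∫_0^1/3 −u'' v dx = −[u'(x) v(x)]_0^1/3 + ∫_0^1/3 u'(x) v'(x) dx.
Thus ∫_0^1/3 u'(x) v'(x) dx = ∫_0^1/3 f(x) v(x) dx + [u'(x) v(x)]_0^1/3.
Choose V so that boundary terms are either known or forced to vanish.
u has homogeneous Neumann: u'(0) = u'(1/3) = 0. So [u' v]_0^1/3 = 0·v(1/3) − 0·v(0) = 0 for any v; take V = H^1(0, 1/3).
Weak formulation: find u (satisfying any essential BC) such that ∫_0^1/3 u'(x) v'(x) dx = ∫_0^1/3 f v dx for all v ∈ V (homogeneous Neumann, so boundary terms vanish).
Substituting f(x) = cos(12*π*x), the right-hand side is ∫_0^1/3 (cos(12*π*x)) v dx.
Compatibility check (pure Neumann): taking v ≡ 1 ∈ V gives 0 = ∫_0^1/3 f dx + (0) − (0), i.e. ∫_0^1/3 f dx must equal u'(0) − u'(1/3) = 0. Indeed ∫_0^1/3 (cos(12*π*x)) dx = 0, so the data are compatible. The solution is then unique only up to an additive constant (fix it e.g. by requiring ∫_0^1/3 u dx = 0).


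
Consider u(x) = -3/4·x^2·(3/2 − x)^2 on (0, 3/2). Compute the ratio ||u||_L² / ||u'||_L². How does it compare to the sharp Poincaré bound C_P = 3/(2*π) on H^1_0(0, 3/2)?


||u||_L² / ||u'||_L² = sqrt(3)/4 < C_P = 3/(2*π).

u(x) = -3/4·x^2·(3/2 − x)^2, so u'(x) = 3*x*(-8*x^2 + 18*x - 9)/8.
u(x) = -3/4·x^2·(3/2 − x)^2 vanishes at x = 0 and x = 3/2, so u ∈ H^1_0(0, 3/2). Differentiate via the product rule and integrate the resulting polynomials term by term.
  ∫_0^3/2 u² dx = ∫_0^3/2 (9*x^8/16 - 27*x^7/8 + 243*x^6/32 - 243*x^5/32 + 729*x^4/256) dx. Term by term:
    ∫_0^3/2 9*x^8/16 dx = 19683/8192;  ∫_0^3/2 -27*x^7/8 dx = -177147/16384;  ∫_0^3/2 243*x^6/32 dx = 531441/28672;
    ∫_0^3/2 -243*x^5/32 dx = -59049/4096;  ∫_0^3/2 729*x^4/256 dx = 177147/40960.
  Sum: 19683/8192 − 177147/16384 + 531441/28672 − 59049/4096 + 177147/40960 = 19683/573440.
  ∫_0^3/2 (u')² dx = ∫_0^3/2 (9*x^6 - 81*x^5/2 + 1053*x^4/16 - 729*x^3/16 + 729*x^2/64) dx. Term by term:
    ∫_0^3/2 9*x^6 dx = 19683/896;  ∫_0^3/2 -81*x^5/2 dx = -19683/256;  ∫_0^3/2 1053*x^4/16 dx = 255879/2560;
    ∫_0^3/2 -729*x^3/16 dx = -59049/1024;  ∫_0^3/2 729*x^2/64 dx = 6561/512.
  Sum: 19683/896 − 19683/256 + 255879/2560 − 59049/1024 + 6561/512 = 6561/35840.
∫_0^3/2 u² dx = 19683/573440, so ||u||_L² = 81*sqrt(105)/4480.
∫_0^3/2 (u')² dx = 6561/35840, so ||u'||_L² = 81*sqrt(35)/1120.
Ratio ||u||_L² / ||u'||_L² = sqrt(3)/4.
Sharp Poincaré constant on H^1_0(0, 3/2) is C_P = L/π = 3/(2*π), achieved by sin(2*π/3·x).
A polynomial bump cannot attain the sharp Poincaré constant (only the first sine eigenfunction does), so the ratio is strictly less than C_P, consistent with ||u||_L² ≤ C_P ||u'||_L².


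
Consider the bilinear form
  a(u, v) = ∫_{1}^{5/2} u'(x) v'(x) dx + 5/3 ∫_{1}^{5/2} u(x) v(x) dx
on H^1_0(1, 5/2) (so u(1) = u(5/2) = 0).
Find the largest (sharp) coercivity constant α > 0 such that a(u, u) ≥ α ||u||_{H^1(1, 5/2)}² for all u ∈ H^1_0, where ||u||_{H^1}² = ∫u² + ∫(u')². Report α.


α = 1

Coercivity of a(·,·) on H^1_0(1, 5/2) means a(u, u) ≥ α ||u||_{H^1}² for every u ∈ H^1_0.
The interval has length L = 3/2, and Poincaré/coercivity depend only on L. Here a(u, u) = ∫(u')² + (5/3)·∫u².
Here c = 5/3 ≥ 1, so a(u,u) = ∫(u')² + c∫u² ≥ ∫(u')² + ∫u² = ||u||_{H^1}², i.e. α = 1 works. No larger α is possible: a(u,u) ≥ α||u||_{H^1}² means (1−α)∫(u')² ≥ (α−c)∫u², and for the modes u_n = sin(nπ(x−x₀)/L) (x₀ the left endpoint) one has ∫u_n²/∫(u_n')² = (L/(nπ))² → 0, so a(u_n,u_n)/||u_n||_{H^1}² → 1. Hence the optimal constant is α = 1.
Therefore α = 1.


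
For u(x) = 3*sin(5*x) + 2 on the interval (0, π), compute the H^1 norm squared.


||u||_{H^1(0,π)}^2 = 24/5 + 121*π

u'(x) = 15*cos(5*x).
Expand u² and (u')² and integrate term by term on (0, π), using: for integers n ≥ 1, ∫_0^π sin²(nx) dx = ∫_0^π cos²(nx) dx = π/2; for n ≠ n', ∫_0^π sin(nx)sin(n'x) dx = ∫_0^π cos(nx)cos(n'x) dx = 0; and by product-to-sum, ∫_0^π sin(nx)cos(n'x) dx = ½∫_0^π [sin((n+n')x) + sin((n−n')x)] dx, which is 0 when n+n' is even and 2n/(n²−n'²) when n+n' is odd (it need not vanish on (0, π)). For the constant mode: ∫_0^π 1 dx = π, ∫_0^π cos(nx) dx = 0, ∫_0^π sin(nx) dx = (1−(−1)^n)/n.
  u² squared terms: (2)²·∫1 dx = 4·π = 4*π;  (3)²·∫sin(5x)² dx = 9·π/2 = 9*π/2.
  u² cross terms: 2·(2)·(3)·∫1·sin(5x) dx = 12·(2/5) = 24/5.
  So ∫_0^π u² dx = 4*π + 9*π/2 + 24/5 = 24/5 + 17*π/2.
  (u')² squared terms: (15)²·∫cos(5x)² dx = 225·π/2 = 225*π/2.
  So ∫_0^π (u')² dx = 225*π/2.
||u||_{H^1}^2 = (24/5 + 17*π/2) + (225*π/2) = 24/5 + 121*π.


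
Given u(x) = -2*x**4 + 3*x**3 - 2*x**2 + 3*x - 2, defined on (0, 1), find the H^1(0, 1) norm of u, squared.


||u||_{H^1}^2 = 695/126

The H^1 norm (squared) on an interval (0, L) is
  ||u||_{H^1}^2 = ∫_0^L u(x)^2 dx + ∫_0^L u'(x)^2 dx.
Compute u'(x) = -8*x**3 + 9*x**2 - 4*x + 3.
Then u(x)^2 = 4*x**8 - 12*x**7 + 17*x**6 - 24*x**5 + 30*x**4 - 24*x**3 + 17*x**2 - 12*x + 4 and u'(x)^2 = 64*x**6 - 144*x**5 + 145*x**4 - 120*x**3 + 70*x**2 - 24*x + 9.
Integrate each monomial from 0 to 1 using ∫_0^1 c·x^n dx = c·1^(n+1)/(n+1):
  ∫_0^1 u(x)^2 dx = ∫_0^1 (4*x^8 - 12*x^7 + 17*x^6 - 24*x^5 + 30*x^4 - 24*x^3 + 17*x^2 - 12*x + 4) dx. Term by term:
    ∫_0^1 4*x^8 dx = 4/9;  ∫_0^1 -12*x^7 dx = -3/2;  ∫_0^1 17*x^6 dx = 17/7;
    ∫_0^1 -24*x^5 dx = -4;  ∫_0^1 30*x^4 dx = 6;  ∫_0^1 -24*x^3 dx = -6;
    ∫_0^1 17*x^2 dx = 17/3;  ∫_0^1 -12*x dx = -6;  ∫_0^1 4 dx = 4.
  Sum: 4/9 − 3/2 + 17/7 − 4 + 6 − 6 + 17/3 − 6 + 4 = 131/126.
  ∫_0^1 u'(x)^2 dx = ∫_0^1 (64*x^6 - 144*x^5 + 145*x^4 - 120*x^3 + 70*x^2 - 24*x + 9) dx. Term by term:
    ∫_0^1 64*x^6 dx = 64/7;  ∫_0^1 -144*x^5 dx = -24;  ∫_0^1 145*x^4 dx = 29;
    ∫_0^1 -120*x^3 dx = -30;  ∫_0^1 70*x^2 dx = 70/3;  ∫_0^1 -24*x dx = -12;
    ∫_0^1 9 dx = 9.
  Sum: 64/7 − 24 + 29 − 30 + 70/3 − 12 + 9 = 94/21.
Adding: ||u||_{H^1}^2 = 131/126 + 94/21 = 695/126.


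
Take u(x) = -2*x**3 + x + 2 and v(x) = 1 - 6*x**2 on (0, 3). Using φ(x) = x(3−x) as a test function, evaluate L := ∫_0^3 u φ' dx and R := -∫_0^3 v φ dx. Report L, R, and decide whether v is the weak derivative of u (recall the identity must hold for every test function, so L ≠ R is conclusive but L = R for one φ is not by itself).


LHS = 342/5, RHS = 342/5. Yes, v = u' weakly.

u(x) = -2*x**3 + x + 2, classical derivative u'(x) = 1 - 6*x**2.
φ(x) = x(3−x), so φ'(x) = 3 - 2*x.
Note φ(0) = φ(3) = 0, so the boundary term u·φ vanishes.
LHS = ∫_0^3 u(x) φ'(x) dx = ∫_0^3 (4*x^4 - 6*x^3 - 2*x^2 - x + 6) dx. Term by term:
  ∫_0^3 4*x^4 dx = 972/5;  ∫_0^3 -6*x^3 dx = -243/2;  ∫_0^3 -2*x^2 dx = -18;
  ∫_0^3 -x dx = -9/2;  ∫_0^3 6 dx = 18.
Sum: 972/5 − 243/2 − 18 − 9/2 + 18 = 342/5.
So LHS = 342/5.
∫_0^3 v(x) φ(x) dx = ∫_0^3 (6*x^4 - 18*x^3 - x^2 + 3*x) dx. Term by term:
  ∫_0^3 6*x^4 dx = 1458/5;  ∫_0^3 -18*x^3 dx = -729/2;  ∫_0^3 -x^2 dx = -9;
  ∫_0^3 3*x dx = 27/2.
Sum: 1458/5 − 729/2 − 9 + 27/2 = -342/5.
So RHS = -∫_0^3 v(x) φ(x) dx = 342/5.
LHS = RHS, so the identity holds for this test φ.
Moreover u is smooth here and v(x) = u'(x) = 1 - 6*x**2 pointwise, so the identity holds for every test function. Hence v is the weak derivative of u.
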